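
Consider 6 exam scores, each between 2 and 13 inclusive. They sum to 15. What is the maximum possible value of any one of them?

5

Maximizing one value means minimizing the remaining 5.
The other 5 contribute at least 5 × 2 = 10, leaving at most 15 − 10 = 5.
Since 5 ≤ 13, this is achievable: one at 5 and 5 at 2.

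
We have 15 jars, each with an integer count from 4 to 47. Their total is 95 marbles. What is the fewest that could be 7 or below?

7

Let j be the number exceeding 7. Then the total is ≥ 8·j + 4·(15 − j) = 60 + 4j.
So 4j ≤ 35 and j ≤ 8; hence at least 15 − 8 = 7 are ≤ 7.
Exactly 7 works: 7 values at 4 and 8 at 8 total 92; raise one of the low values by 3 (still ≤ 7) to hit 95.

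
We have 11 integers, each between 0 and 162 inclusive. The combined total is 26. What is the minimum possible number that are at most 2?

3

Let j be the number exceeding 2. Then the total is ≥ 3·j + 0·(11 − j) = 0 + 3j.
So 3j ≤ 26 and j ≤ 8; hence at least 11 − 8 = 3 are ≤ 2.
Exactly 3 works: 3 values at 0 and 8 at 3 total 24; raise one of the low values by 2 (still ≤ 2) to hit 26.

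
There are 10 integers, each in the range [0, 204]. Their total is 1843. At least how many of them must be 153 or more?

Each value short of 153 is at most 152, costing at least 204 − 152 = 52 against the maximum total of 2040.
We can afford to lose at most 2040 − 1843 = 197, so at most ⌊197/52⌋ = 3 fall short, and at least 7 are ≥ 153.
Exactly 7 works: 7 values at 204 and 3 at 152 total 1884; lower one of the high values by 41 (still ≥ 153) to hit 1843.

7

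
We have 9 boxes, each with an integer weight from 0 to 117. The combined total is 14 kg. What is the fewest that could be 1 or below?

Let j be the number exceeding 1. Then the total is ≥ 2·j + 0·(9 − j) = 0 + 2j.
So 2j ≤ 14 and j ≤ 7; hence at least 9 − 7 = 2 are ≤ 1.
Exactly 2 works: 2 values at 0 and 7 at 2 total 14.

2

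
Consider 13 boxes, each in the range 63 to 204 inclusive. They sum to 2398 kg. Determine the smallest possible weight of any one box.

63

Minimizing one value means maximizing the remaining 12.
The other 12 can take up 12 × 204 = 2448 ≥ 2398 − 63, so one box can sit at its floor of 63.
Achievable: one at 63 and the other 12 totalling 2335, which fits since 12 × 63 ≤ 2335 ≤ 12 × 204.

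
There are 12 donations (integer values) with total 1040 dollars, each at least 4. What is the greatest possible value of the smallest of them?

If every one of the 12 were at least 87, the total would be at least 12 × 87 = 1044 > 1040.
Equality holds with 4 values of 86 and 8 values of 87.

86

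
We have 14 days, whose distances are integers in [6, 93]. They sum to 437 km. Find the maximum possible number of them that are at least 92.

Suppose k of them are at least 92. Those contribute at least 92 each and the other 14 − k at least 6 each.
So the total is at least 92k + 6(14 − k) = 84 + 86k. This must be ≤ 437, giving k ≤ 4.
k = 4 is achieved by 4 values at 92 and 10 at 6, total 428; add 9 to one value (staying below 92) to reach 437.

4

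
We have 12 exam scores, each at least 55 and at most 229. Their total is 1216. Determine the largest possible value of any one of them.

229

Maximizing one value means minimizing the remaining 11.
The other 11 contribute at least 11 × 55 = 605, leaving at most 1216 − 605 = 611.
But each score is capped at 229, so the maximum is 229.
Achievable: one at 229 and the other 11 totalling 987, which fits since 11 × 55 ≤ 987 ≤ 11 × 229.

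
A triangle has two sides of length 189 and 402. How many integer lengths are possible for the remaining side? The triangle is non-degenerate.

The triangle inequality gives |189 − 402| < c < 189 + 402, i.e. 213 < c < 591.
So c can be any integer from 214 to 590: 377 values.

377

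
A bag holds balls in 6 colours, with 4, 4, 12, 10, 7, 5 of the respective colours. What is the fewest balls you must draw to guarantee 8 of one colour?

In the worst case you take as many as possible of each colour without reaching 8: 4 + 4 + 7 + 7 + 7 + 5 = 34.
The next one must give 8 of some colour, so 34 + 1 = 35.

35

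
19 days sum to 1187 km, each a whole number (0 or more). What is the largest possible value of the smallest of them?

If every one of the 19 were at least 63, the total would be at least 19 × 63 = 1197 > 1187.
Equality holds with 10 values of 62 and 9 values of 63.

62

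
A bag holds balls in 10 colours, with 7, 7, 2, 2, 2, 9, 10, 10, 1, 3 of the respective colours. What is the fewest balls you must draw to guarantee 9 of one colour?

49

In the worst case you take as many as possible of each colour without reaching 9: 7 + 7 + 2 + 2 + 2 + 8 + 8 + 8 + 1 + 3 = 48.
The next one must give 9 of some colour, so 48 + 1 = 49.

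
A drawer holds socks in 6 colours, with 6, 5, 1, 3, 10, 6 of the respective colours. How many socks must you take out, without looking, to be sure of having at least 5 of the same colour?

21

In the worst case you take as many as possible of each colour without reaching 5: 4 + 4 + 1 + 3 + 4 + 4 = 20.
The next one must give 5 of some colour, so 20 + 1 = 21.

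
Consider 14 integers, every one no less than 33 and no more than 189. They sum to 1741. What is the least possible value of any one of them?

33

To make one integer as small as possible, make the other 13 as large as possible.
The other 13 can take up 13 × 189 = 2457 ≥ 1741 − 33, so one integer can sit at its floor of 33.
Achievable: one at 33 and the other 13 totalling 1708, which fits since 13 × 33 ≤ 1708 ≤ 13 × 189.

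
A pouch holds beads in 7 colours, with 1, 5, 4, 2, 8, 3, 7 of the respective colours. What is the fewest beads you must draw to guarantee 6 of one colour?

26

In the worst case you take as many as possible of each colour without reaching 6: 1 + 5 + 4 + 2 + 5 + 3 + 5 = 25.
The next one must give 6 of some colour, so 25 + 1 = 26.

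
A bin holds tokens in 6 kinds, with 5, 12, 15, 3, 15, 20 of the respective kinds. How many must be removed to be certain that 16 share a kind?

In the worst case you take as many as possible of each kind without reaching 16: 5 + 12 + 15 + 3 + 15 + 15 = 65.
The next one must give 16 of some kind, so 65 + 1 = 66.

66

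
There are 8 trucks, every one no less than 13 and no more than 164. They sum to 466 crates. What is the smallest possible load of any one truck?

To make one truck as small as possible, make the other 7 as large as possible.
The other 7 can take up 7 × 164 = 1148 ≥ 466 − 13, so one truck can sit at its floor of 13.
Achievable: one at 13 and the other 7 totalling 453, which fits since 7 × 13 ≤ 453 ≤ 7 × 164.

13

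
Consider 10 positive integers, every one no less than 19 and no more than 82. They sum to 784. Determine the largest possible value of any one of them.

Maximizing one value means minimizing the remaining 9.
The other 9 contribute at least 9 × 19 = 171, leaving at most 784 − 171 = 613.
But each integer is capped at 82, so the maximum is 82.
Achievable: one at 82 and the other 9 totalling 702, which fits since 9 × 19 ≤ 702 ≤ 9 × 82.

82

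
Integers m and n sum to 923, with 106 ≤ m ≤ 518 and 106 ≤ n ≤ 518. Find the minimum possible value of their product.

mn = m(923 − m) is concave in m, so over [405, 518] it is minimized at an endpoint.
At the endpoint m = 405, n = 923 − 405 = 518, so mn = 405 × 518 = 209790.

209790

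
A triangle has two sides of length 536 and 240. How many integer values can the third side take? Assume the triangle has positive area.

479

The triangle inequality gives |536 − 240| < c < 536 + 240, i.e. 296 < c < 776.
So c can be any integer from 297 to 775: 479 values.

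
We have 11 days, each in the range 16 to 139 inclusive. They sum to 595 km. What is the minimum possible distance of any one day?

To make one day as small as possible, make the other 10 as large as possible.
The other 10 can take up 10 × 139 = 1390 ≥ 595 − 16, so one day can sit at its floor of 16.
Achievable: one at 16 and the other 10 totalling 579, which fits since 10 × 16 ≤ 579 ≤ 10 × 139.

16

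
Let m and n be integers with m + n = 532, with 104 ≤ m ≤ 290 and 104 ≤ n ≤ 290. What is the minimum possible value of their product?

70180

For a fixed sum, mn is smallest when m and n are as far apart as possible.
The extreme feasible split is m = 242, n = 290, giving mn = 70180.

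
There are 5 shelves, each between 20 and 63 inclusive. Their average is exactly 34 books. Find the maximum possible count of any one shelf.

To make one shelf as large as possible, make the other 4 as small as possible.
The total is 5 × 34 = 170.
The other 4 contribute at least 4 × 20 = 80, leaving at most 170 − 80 = 90.
But each shelf is capped at 63, so the maximum is 63.
Achievable: one at 63 and the other 4 totalling 107, which fits since 4 × 20 ≤ 107 ≤ 4 × 63.

63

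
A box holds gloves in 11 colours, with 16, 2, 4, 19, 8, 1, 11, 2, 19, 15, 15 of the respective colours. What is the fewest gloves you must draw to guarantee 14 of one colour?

In the worst case you take as many as possible of each colour without reaching 14: 13 + 2 + 4 + 13 + 8 + 1 + 11 + 2 + 13 + 13 + 13 = 93.
The next one must give 14 of some colour, so 93 + 1 = 94.

94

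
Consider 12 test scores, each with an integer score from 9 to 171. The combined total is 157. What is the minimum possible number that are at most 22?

9

If only k of them are at most 22, the other 12 − k are at least 23, so the total is at least (12 − k)·23 + k·9.
This is ≤ 157, so (12 − k)·23 + 9k ≤ 157, which gives k ≥ 9.
Exactly 9 works: 9 values at 9 and 3 at 23 total 150; raise one of the low values by 7 (still ≤ 22) to hit 157.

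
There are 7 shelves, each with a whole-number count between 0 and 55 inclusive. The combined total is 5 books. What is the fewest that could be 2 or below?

6

If only k of them are at most 2, the other 7 − k are at least 3, so the total is at least (7 − k)·3 + k·0.
This is ≤ 5, so (7 − k)·3 + 0k ≤ 5, which gives k ≥ 6.
Exactly 6 works: 6 values at 0 and 1 at 3 total 3; raise one of the low values by 2 (still ≤ 2) to hit 5.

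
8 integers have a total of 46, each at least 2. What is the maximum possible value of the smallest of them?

5

The average is 46/8 < 6, so some value is ≤ 5.
Equality holds with 2 values of 5 and 6 values of 6.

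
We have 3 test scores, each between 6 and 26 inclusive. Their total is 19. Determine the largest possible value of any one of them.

7

Maximizing one value means minimizing the remaining 2.
The other 2 contribute at least 2 × 6 = 12, leaving at most 19 − 12 = 7.
Since 7 ≤ 26, this is achievable: one at 7 and 2 at 6.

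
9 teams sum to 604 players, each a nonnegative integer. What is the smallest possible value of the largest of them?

68

Some value must be at least ⌈604/9⌉ = 68, since 9 × 67 = 603 < 604.
Equality holds with 1 value of 68 and 8 values of 67.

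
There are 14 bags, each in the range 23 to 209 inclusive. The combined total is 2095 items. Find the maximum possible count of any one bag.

To make one bag as large as possible, make the other 13 as small as possible.
The other 13 contribute at least 13 × 23 = 299, leaving at most 2095 − 299 = 1796.
But each bag is capped at 209, so the maximum is 209.
Achievable: one at 209 and the other 13 totalling 1886, which fits since 13 × 23 ≤ 1886 ≤ 13 × 209.

209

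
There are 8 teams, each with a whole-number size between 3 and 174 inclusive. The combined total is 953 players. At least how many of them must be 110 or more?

2

Suppose at most 8 − j of them reach 110; then j values are ≤ 109 and the rest ≤ 174.
The total is then ≤ 109·j + 174·(8 − j) = 1392 − 65j. For this to be ≥ 953 we need j ≤ 6, so at least 8 − 6 = 2 must reach 110.
Exactly 2 works: 2 values at 174 and 6 at 109 total 1002; lower one of the high values by 49 (still ≥ 110) to hit 953.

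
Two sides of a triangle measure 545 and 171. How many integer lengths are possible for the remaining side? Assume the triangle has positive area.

341

The triangle inequality gives |545 − 171| < c < 545 + 171, i.e. 374 < c < 716.
So c can be any integer from 375 to 715: 341 values.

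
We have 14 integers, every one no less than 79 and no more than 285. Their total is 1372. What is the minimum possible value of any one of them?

Minimizing one value means maximizing the remaining 13.
The other 13 can take up 13 × 285 = 3705 ≥ 1372 − 79, so one integer can sit at its floor of 79.
Achievable: one at 79 and the other 13 totalling 1293, which fits since 13 × 79 ≤ 1293 ≤ 13 × 285.

79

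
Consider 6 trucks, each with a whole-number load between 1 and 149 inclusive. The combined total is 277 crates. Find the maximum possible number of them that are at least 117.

If k of the values are ≥ 117, the total is ≥ 117k + 1(6 − k).
Setting 117k + 1(6 − k) ≤ 277 gives 116k ≤ 271, so k ≤ 2.
k = 2 is achieved by 2 values at 117 and 4 at 1, total 238; add 39 to one value (staying below 117) to reach 277.

2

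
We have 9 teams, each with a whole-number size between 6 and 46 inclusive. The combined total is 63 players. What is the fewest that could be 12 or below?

8

Let j be the number exceeding 12. Then the total is ≥ 13·j + 6·(9 − j) = 54 + 7j.
So 7j ≤ 9 and j ≤ 1; hence at least 9 − 1 = 8 are ≤ 12.
Exactly 8 works: 8 values at 6 and 1 at 13 total 61; raise one of the low values by 2 (still ≤ 12) to hit 63.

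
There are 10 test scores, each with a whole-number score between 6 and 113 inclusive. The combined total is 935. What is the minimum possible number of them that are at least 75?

Each value short of 75 is at most 74, costing at least 113 − 74 = 39 against the maximum total of 1130.
We can afford to lose at most 1130 − 935 = 195, so at most ⌊195/39⌋ = 5 fall short, and at least 5 are ≥ 75.
Exactly 5 works: 5 values at 113 and 5 at 74 total 935.

5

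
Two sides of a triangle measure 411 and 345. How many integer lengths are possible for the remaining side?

The triangle inequality gives |411 − 345| < c < 411 + 345, i.e. 66 < c < 756.
So c can be any integer from 67 to 755: 689 values.

689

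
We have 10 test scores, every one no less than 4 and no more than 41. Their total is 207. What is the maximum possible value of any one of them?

To make one score as large as possible, make the other 9 as small as possible.
The other 9 contribute at least 9 × 4 = 36, leaving at most 207 − 36 = 171.
But each score is capped at 41, so the maximum is 41.
Achievable: one at 41 and the other 9 totalling 166, which fits since 9 × 4 ≤ 166 ≤ 9 × 41.

41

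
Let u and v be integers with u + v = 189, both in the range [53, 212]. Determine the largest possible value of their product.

8930

For a fixed sum, the product uv is largest when u and v are as close as possible.
Taking u = 94 and v = 95 (both in [53, 212]) gives uv = 8930.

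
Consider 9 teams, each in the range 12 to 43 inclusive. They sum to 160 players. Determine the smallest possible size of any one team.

To make one team as small as possible, make the other 8 as large as possible.
The other 8 can take up 8 × 43 = 344 ≥ 160 − 12, so one team can sit at its floor of 12.
Achievable: one at 12 and the other 8 totalling 148, which fits since 8 × 12 ≤ 148 ≤ 8 × 43.

12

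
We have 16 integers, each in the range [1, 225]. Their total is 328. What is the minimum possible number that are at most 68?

12

Let j be the number exceeding 68. Then the total is ≥ 69·j + 1·(16 − j) = 16 + 68j.
So 68j ≤ 312 and j ≤ 4; hence at least 16 − 4 = 12 are ≤ 68.
Exactly 12 works: 12 values at 1 and 4 at 69 total 288; raise one of the low values by 40 (still ≤ 68) to hit 328.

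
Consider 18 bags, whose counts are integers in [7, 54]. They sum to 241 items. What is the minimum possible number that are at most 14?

4

If only k of them are at most 14, the other 18 − k are at least 15, so the total is at least (18 − k)·15 + k·7.
This is ≤ 241, so (18 − k)·15 + 7k ≤ 241, which gives k ≥ 4.
Exactly 4 works: 4 values at 7 and 14 at 15 total 238; raise one of the low values by 3 (still ≤ 14) to hit 241.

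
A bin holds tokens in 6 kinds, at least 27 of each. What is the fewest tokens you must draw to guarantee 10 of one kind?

In the worst case you draw 9 of each of the 6 kinds: 6 × 9 = 54.
One more forces 10 of some kind, so 54 + 1 = 55.

55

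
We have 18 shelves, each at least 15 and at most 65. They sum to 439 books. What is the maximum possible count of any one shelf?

65

To make one shelf as large as possible, make the other 17 as small as possible.
The other 17 contribute at least 17 × 15 = 255, leaving at most 439 − 255 = 184.
But each shelf is capped at 65, so the maximum is 65.
Achievable: one at 65 and the other 17 totalling 374, which fits since 17 × 15 ≤ 374 ≤ 17 × 65.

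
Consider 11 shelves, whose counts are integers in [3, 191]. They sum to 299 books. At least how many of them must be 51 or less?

Let j be the number exceeding 51. Then the total is ≥ 52·j + 3·(11 − j) = 33 + 49j.
So 49j ≤ 266 and j ≤ 5; hence at least 11 − 5 = 6 are ≤ 51.
Exactly 6 works: 6 values at 3 and 5 at 52 total 278; raise one of the low values by 21 (still ≤ 51) to hit 299.

6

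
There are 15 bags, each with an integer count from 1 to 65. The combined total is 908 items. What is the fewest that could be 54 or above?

10

Each value short of 54 is at most 53, costing at least 65 − 53 = 12 against the maximum total of 975.
We can afford to lose at most 975 − 908 = 67, so at most ⌊67/12⌋ = 5 fall short, and at least 10 are ≥ 54.
Exactly 10 works: 10 values at 65 and 5 at 53 total 915; lower one of the high values by 7 (still ≥ 54) to hit 908.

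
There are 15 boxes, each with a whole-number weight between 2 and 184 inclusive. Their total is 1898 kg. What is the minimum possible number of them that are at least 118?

Each value short of 118 is at most 117, costing at least 184 − 117 = 67 against the maximum total of 2760.
We can afford to lose at most 2760 − 1898 = 862, so at most ⌊862/67⌋ = 12 fall short, and at least 3 are ≥ 118.
Exactly 3 works: 3 values at 184 and 12 at 117 total 1956; lower one of the high values by 58 (still ≥ 118) to hit 1898.

3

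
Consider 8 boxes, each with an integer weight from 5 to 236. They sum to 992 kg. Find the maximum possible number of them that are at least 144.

6

With k values at 144 or above and the rest at least 5, the sum is at least 40 + 139k.
Since the sum is 992, we need 139k ≤ 952, i.e. k ≤ 6.
k = 6 is achieved by 6 values at 144 and 2 at 5, total 874; add 118 to one value (staying below 144) to reach 992.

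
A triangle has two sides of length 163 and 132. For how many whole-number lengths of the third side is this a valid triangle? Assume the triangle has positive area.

263

The triangle inequality gives |163 − 132| < c < 163 + 132, i.e. 31 < c < 295.
So c can be any integer from 32 to 294: 263 values.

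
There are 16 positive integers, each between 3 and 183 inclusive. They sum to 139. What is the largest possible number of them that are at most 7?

15

Suppose k of them are at most 7. Those contribute at most 7 each and the rest at most 183 each.
So the total is at most 7k + 183(16 − k) = 2928 − 176k. This must still be ≥ 139, so k ≤ 15.
k = 15 is achieved by 15 values at 7 and 1 at 183, total 288; lower one of the 183's by 149 (still > 7) to reach 139.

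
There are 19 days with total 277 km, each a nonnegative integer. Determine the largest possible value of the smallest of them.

14

The average is 277/19 < 15, so some value is ≤ 14.
Taking 8 copies of 14 and 11 copies of 15 gives exactly 277, so 14 is attained.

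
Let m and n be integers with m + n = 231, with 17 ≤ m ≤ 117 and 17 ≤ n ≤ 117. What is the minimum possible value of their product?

13338

Since m + n is fixed, pushing one of them to its bound minimizes the product.
At the endpoint m = 114, n = 231 − 114 = 117, so mn = 114 × 117 = 13338.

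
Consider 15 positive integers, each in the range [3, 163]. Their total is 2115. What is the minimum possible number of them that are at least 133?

If only k of them are at least 133, the other 15 − k are at most 132, so the total is at most k·163 + (15 − k)·132.
This must reach 2115, so k·163 + (15 − k)·132 ≥ 2115, giving k ≥ 5.
Exactly 5 works: 5 values at 163 and 10 at 132 total 2135; lower one of the high values by 20 (still ≥ 133) to hit 2115.

5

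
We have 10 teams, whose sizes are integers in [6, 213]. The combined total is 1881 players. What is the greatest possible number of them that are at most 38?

1

Suppose k of them are at most 38. Those contribute at most 38 each and the rest at most 213 each.
So the total is at most 38k + 213(10 − k) = 2130 − 175k. This must still be ≥ 1881, so k ≤ 1.
k = 1 is achieved by 1 value at 38 and 9 at 213, total 1955; lower one of the 213's by 74 (still > 38) to reach 1881.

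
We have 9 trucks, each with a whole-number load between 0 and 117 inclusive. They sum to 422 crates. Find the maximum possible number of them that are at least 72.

5

Suppose k of them are at least 72. Those contribute at least 72 each and the other 9 − k at least 0 each.
So the total is at least 72k + 0(9 − k) = 0 + 72k. This must be ≤ 422, giving k ≤ 5.
k = 5 is achieved by 5 values at 72 and 4 at 0, total 360; add 62 to one value (staying below 72) to reach 422.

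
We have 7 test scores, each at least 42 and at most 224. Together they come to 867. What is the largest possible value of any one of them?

224

Maximizing one value means minimizing the remaining 6.
The other 6 contribute at least 6 × 42 = 252, leaving at most 867 − 252 = 615.
But each score is capped at 224, so the maximum is 224.
Achievable: one at 224 and the other 6 totalling 643, which fits since 6 × 42 ≤ 643 ≤ 6 × 224.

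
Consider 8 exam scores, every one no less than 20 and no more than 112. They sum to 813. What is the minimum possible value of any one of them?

To make one score as small as possible, make the other 7 as large as possible.
The other 7 contribute at most 7 × 112 = 784, leaving at least 813 − 784 = 29.
Since 29 ≥ 20, this is achievable: one at 29 and 7 at 112.

29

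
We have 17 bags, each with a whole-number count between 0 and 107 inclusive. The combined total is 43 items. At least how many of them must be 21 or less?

16

If only k of them are at most 21, the other 17 − k are at least 22, so the total is at least (17 − k)·22 + k·0.
This is ≤ 43, so (17 − k)·22 + 0k ≤ 43, which gives k ≥ 16.
Exactly 16 works: 16 values at 0 and 1 at 22 total 22; raise one of the low values by 21 (still ≤ 21) to hit 43.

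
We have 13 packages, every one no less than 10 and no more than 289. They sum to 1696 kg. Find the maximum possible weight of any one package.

Maximizing one value means minimizing the remaining 12.
The other 12 contribute at least 12 × 10 = 120, leaving at most 1696 − 120 = 1576.
But each package is capped at 289, so the maximum is 289.
Achievable: one at 289 and the other 12 totalling 1407, which fits since 12 × 10 ≤ 1407 ≤ 12 × 289.

289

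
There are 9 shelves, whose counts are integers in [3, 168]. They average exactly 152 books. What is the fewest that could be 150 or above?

The total is 9 × 152 = 1368.
If only k of them are at least 150, the other 9 − k are at most 149, so the total is at most k·168 + (9 − k)·149.
This must reach 1368, so k·168 + (9 − k)·149 ≥ 1368, giving k ≥ 2.
Exactly 2 works: 2 values at 168 and 7 at 149 total 1379; lower one of the high values by 11 (still ≥ 150) to hit 1368.

2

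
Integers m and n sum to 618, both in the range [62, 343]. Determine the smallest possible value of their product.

94325

For a fixed sum, mn is smallest when m and n are as far apart as possible.
The extreme feasible split is m = 275, n = 343, giving mn = 94325.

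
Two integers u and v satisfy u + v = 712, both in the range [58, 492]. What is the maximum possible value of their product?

126736

With u + v fixed, uv peaks when the two are closest together.
Taking u = 356 and v = 356 (both in [58, 492]) gives uv = 126736.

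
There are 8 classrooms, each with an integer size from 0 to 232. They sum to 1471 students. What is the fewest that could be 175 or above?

If only k of them are at least 175, the other 8 − k are at most 174, so the total is at most k·232 + (8 − k)·174.
This must reach 1471, so k·232 + (8 − k)·174 ≥ 1471, giving k ≥ 2.
Exactly 2 works: 2 values at 232 and 6 at 174 total 1508; lower one of the high values by 37 (still ≥ 175) to hit 1471.

2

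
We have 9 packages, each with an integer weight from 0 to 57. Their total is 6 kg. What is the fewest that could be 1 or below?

6

Each value above 1 is at least 2, contributing at least 2 − 0 = 2 above the floor 0.
The sum exceeds the floor total 0 by 6, so at most ⌊6/2⌋ = 3 exceed 1, and at least 6 are ≤ 1.
Exactly 6 works: 6 values at 0 and 3 at 2 total 6.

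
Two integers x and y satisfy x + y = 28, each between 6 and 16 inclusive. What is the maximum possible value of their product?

196

With x + y fixed, xy peaks when the two are closest together.
Taking x = 14 and y = 14 (both in [6, 16]) gives xy = 196.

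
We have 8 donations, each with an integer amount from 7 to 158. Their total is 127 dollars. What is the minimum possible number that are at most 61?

7

Let j be the number exceeding 61. Then the total is ≥ 62·j + 7·(8 − j) = 56 + 55j.
So 55j ≤ 71 and j ≤ 1; hence at least 8 − 1 = 7 are ≤ 61.
Exactly 7 works: 7 values at 7 and 1 at 62 total 111; raise one of the low values by 16 (still ≤ 61) to hit 127.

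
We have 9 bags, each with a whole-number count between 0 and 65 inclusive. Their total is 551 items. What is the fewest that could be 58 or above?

5

Each value short of 58 is at most 57, costing at least 65 − 57 = 8 against the maximum total of 585.
We can afford to lose at most 585 − 551 = 34, so at most ⌊34/8⌋ = 4 fall short, and at least 5 are ≥ 58.
Exactly 5 works: 5 values at 65 and 4 at 57 total 553; lower one of the high values by 2 (still ≥ 58) to hit 551.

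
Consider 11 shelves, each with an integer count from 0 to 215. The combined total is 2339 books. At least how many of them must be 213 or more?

3

If only k of them are at least 213, the other 11 − k are at most 212, so the total is at most k·215 + (11 − k)·212.
This must reach 2339, so k·215 + (11 − k)·212 ≥ 2339, giving k ≥ 3.
Exactly 3 works: 3 values at 215 and 8 at 212 total 2341; lower one of the high values by 2 (still ≥ 213) to hit 2339.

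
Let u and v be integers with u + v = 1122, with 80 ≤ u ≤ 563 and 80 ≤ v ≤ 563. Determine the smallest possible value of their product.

314717

Since u + v is fixed, pushing one of them to its bound minimizes the product.
The extreme feasible split is u = 559, v = 563, giving uv = 314717.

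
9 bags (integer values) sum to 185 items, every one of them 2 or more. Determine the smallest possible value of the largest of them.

21

The 9 values sum to 185, so their maximum is at least ⌈185/9⌉ = 21.
Achievable: 5 of them at 21 and 4 at 20 total 185.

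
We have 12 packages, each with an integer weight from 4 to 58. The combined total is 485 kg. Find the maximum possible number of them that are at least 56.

8

If k of the values are ≥ 56, the total is ≥ 56k + 4(12 − k).
Setting 56k + 4(12 − k) ≤ 485 gives 52k ≤ 437, so k ≤ 8.
k = 8 is achieved by 8 values at 56 and 4 at 4, total 464; add 21 to one value (staying below 56) to reach 485.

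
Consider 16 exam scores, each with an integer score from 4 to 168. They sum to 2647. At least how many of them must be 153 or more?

14

Suppose at most 16 − j of them reach 153; then j values are ≤ 152 and the rest ≤ 168.
The total is then ≤ 152·j + 168·(16 − j) = 2688 − 16j. For this to be ≥ 2647 we need j ≤ 2, so at least 16 − 2 = 14 must reach 153.
Exactly 14 works: 14 values at 168 and 2 at 152 total 2656; lower one of the high values by 9 (still ≥ 153) to hit 2647.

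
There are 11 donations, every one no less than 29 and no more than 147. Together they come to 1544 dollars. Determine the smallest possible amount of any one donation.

To make one donation as small as possible, make the other 10 as large as possible.
The other 10 contribute at most 10 × 147 = 1470, leaving at least 1544 − 1470 = 74.
Since 74 ≥ 29, this is achievable: one at 74 and 10 at 147.

74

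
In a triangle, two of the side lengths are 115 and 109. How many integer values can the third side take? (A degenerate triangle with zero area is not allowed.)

217

The triangle inequality gives |115 − 109| < c < 115 + 109, i.e. 6 < c < 224.
So c can be any integer from 7 to 223: 217 values.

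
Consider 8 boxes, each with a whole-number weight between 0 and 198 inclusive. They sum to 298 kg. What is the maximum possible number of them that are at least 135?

2

Suppose k of them are at least 135. Those contribute at least 135 each and the other 8 − k at least 0 each.
So the total is at least 135k + 0(8 − k) = 0 + 135k. This must be ≤ 298, giving k ≤ 2.
k = 2 is achieved by 2 values at 135 and 6 at 0, total 270; add 28 to one value (staying below 135) to reach 298.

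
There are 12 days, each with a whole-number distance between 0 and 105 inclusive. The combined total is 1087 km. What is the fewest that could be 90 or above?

2

If only k of them are at least 90, the other 12 − k are at most 89, so the total is at most k·105 + (12 − k)·89.
This must reach 1087, so k·105 + (12 − k)·89 ≥ 1087, giving k ≥ 2.
Exactly 2 works: 2 values at 105 and 10 at 89 total 1100; lower one of the high values by 13 (still ≥ 90) to hit 1087.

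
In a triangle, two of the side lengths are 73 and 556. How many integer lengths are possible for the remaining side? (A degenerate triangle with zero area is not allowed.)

The triangle inequality gives |73 − 556| < c < 73 + 556, i.e. 483 < c < 629.
So c can be any integer from 484 to 628: 145 values.

145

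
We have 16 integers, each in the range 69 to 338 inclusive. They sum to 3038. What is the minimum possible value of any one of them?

To make one integer as small as possible, make the other 15 as large as possible.
The other 15 can take up 15 × 338 = 5070 ≥ 3038 − 69, so one integer can sit at its floor of 69.
Achievable: one at 69 and the other 15 totalling 2969, which fits since 15 × 69 ≤ 2969 ≤ 15 × 338.

69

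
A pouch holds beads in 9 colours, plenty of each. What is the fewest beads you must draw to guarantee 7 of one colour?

You could draw 6 of every colour without reaching 7 of any — 54 in all.
One more forces 7 of some colour, so 54 + 1 = 55.

55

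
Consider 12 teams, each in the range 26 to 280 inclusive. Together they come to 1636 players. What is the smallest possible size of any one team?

Minimizing one value means maximizing the remaining 11.
The other 11 can take up 11 × 280 = 3080 ≥ 1636 − 26, so one team can sit at its floor of 26.
Achievable: one at 26 and the other 11 totalling 1610, which fits since 11 × 26 ≤ 1610 ≤ 11 × 280.

26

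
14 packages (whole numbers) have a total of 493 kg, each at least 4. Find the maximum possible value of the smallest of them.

If every one of the 14 were at least 36, the total would be at least 14 × 36 = 504 > 493.
Achievable: 11 of them at 35 and 3 at 36 total 493.

35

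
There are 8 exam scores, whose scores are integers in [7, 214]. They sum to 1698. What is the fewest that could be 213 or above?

1

If only k of them are at least 213, the other 8 − k are at most 212, so the total is at most k·214 + (8 − k)·212.
This must reach 1698, so k·214 + (8 − k)·212 ≥ 1698, giving k ≥ 1.
Exactly 1 works: 1 value at 214 and 7 at 212 total 1698.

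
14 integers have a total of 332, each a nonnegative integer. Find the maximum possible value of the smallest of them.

The 14 values sum to 332, so their minimum is at most ⌊332/14⌋ = 23.
Equality holds with 4 values of 23 and 10 values of 24.

23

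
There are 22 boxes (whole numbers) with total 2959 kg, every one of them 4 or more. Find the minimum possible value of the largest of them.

135

The 22 values sum to 2959, so their maximum is at least ⌈2959/22⌉ = 135.
Achievable: 11 of them at 135 and 11 at 134 total 2959.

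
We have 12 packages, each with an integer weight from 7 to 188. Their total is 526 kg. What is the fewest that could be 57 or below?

4

Each value above 57 is at least 58, contributing at least 58 − 7 = 51 above the floor 7.
The sum exceeds the floor total 84 by 442, so at most ⌊442/51⌋ = 8 exceed 57, and at least 4 are ≤ 57.
Exactly 4 works: 4 values at 7 and 8 at 58 total 492; raise one of the low values by 34 (still ≤ 57) to hit 526.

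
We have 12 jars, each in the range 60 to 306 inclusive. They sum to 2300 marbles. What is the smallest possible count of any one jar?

To make one jar as small as possible, make the other 11 as large as possible.
The other 11 can take up 11 × 306 = 3366 ≥ 2300 − 60, so one jar can sit at its floor of 60.
Achievable: one at 60 and the other 11 totalling 2240, which fits since 11 × 60 ≤ 2240 ≤ 11 × 306.

60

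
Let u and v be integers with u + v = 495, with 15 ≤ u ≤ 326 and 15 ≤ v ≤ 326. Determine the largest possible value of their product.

uv = u(495 − u) is maximized when u is as near 495/2 as the bounds allow.
Taking u = 247 and v = 248 (both in [15, 326]) gives uv = 61256.

61256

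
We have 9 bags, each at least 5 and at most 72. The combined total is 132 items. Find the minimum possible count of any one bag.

Minimizing one value means maximizing the remaining 8.
The other 8 can take up 8 × 72 = 576 ≥ 132 − 5, so one bag can sit at its floor of 5.
Achievable: one at 5 and the other 8 totalling 127, which fits since 8 × 5 ≤ 127 ≤ 8 × 72.

5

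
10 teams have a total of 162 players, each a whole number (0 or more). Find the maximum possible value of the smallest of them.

16

The 10 values sum to 162, so their minimum is at most ⌊162/10⌋ = 16.
Taking 8 copies of 16 and 2 copies of 17 gives exactly 162, so 16 is attained.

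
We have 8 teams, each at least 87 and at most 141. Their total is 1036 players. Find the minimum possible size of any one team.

87

Minimizing one value means maximizing the remaining 7.
The other 7 can take up 7 × 141 = 987 ≥ 1036 − 87, so one team can sit at its floor of 87.
Achievable: one at 87 and the other 7 totalling 949, which fits since 7 × 87 ≤ 949 ≤ 7 × 141.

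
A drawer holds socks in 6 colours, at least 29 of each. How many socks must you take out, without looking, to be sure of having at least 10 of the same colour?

You could draw 9 of every colour without reaching 10 of any — 54 in all.
One more forces 10 of some colour, so 54 + 1 = 55.

55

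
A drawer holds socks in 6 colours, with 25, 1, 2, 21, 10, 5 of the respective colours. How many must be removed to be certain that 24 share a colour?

63

In the worst case you take as many as possible of each colour without reaching 24: 23 + 1 + 2 + 21 + 10 + 5 = 62.
The next one must give 24 of some colour, so 62 + 1 = 63.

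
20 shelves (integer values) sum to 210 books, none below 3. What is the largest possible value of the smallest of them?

10

If every one of the 20 were at least 11, the total would be at least 20 × 11 = 220 > 210.
Taking 10 copies of 10 and 10 copies of 11 gives exactly 210, so 10 is attained.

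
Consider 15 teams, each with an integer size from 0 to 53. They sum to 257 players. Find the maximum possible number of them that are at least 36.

7

With k values at 36 or above and the rest at least 0, the sum is at least 0 + 36k.
Since the sum is 257, we need 36k ≤ 257, i.e. k ≤ 7.
k = 7 is achieved by 7 values at 36 and 8 at 0, total 252; add 5 to one value (staying below 36) to reach 257.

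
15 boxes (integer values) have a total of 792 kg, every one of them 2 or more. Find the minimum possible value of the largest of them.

53

The 15 values sum to 792, so their maximum is at least ⌈792/15⌉ = 53.
Taking 3 copies of 52 and 12 copies of 53 gives exactly 792, so 53 is attained.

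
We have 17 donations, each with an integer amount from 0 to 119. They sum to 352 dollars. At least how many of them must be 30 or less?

6

If only k of them are at most 30, the other 17 − k are at least 31, so the total is at least (17 − k)·31 + k·0.
This is ≤ 352, so (17 − k)·31 + 0k ≤ 352, which gives k ≥ 6.
Exactly 6 works: 6 values at 0 and 11 at 31 total 341; raise one of the low values by 11 (still ≤ 30) to hit 352.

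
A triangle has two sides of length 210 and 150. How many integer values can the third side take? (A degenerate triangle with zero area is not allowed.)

299

The triangle inequality gives |210 − 150| < c < 210 + 150, i.e. 60 < c < 360.
So c can be any integer from 61 to 359: 299 values.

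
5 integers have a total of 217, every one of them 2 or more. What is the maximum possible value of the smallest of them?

If every one of the 5 were at least 44, the total would be at least 5 × 44 = 220 > 217.
Equality holds with 3 values of 43 and 2 values of 44.

43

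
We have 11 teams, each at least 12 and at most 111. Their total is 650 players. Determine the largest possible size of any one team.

111

To make one team as large as possible, make the other 10 as small as possible.
The other 10 contribute at least 10 × 12 = 120, leaving at most 650 − 120 = 530.
But each team is capped at 111, so the maximum is 111.
Achievable: one at 111 and the other 10 totalling 539, which fits since 10 × 12 ≤ 539 ≤ 10 × 111.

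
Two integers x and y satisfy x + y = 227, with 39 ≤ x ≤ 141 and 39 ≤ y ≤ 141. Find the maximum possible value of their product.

12882

xy = x(227 − x) is maximized when x is as near 227/2 as the bounds allow.
Taking x = 113 and y = 114 (both in [39, 141]) gives xy = 12882.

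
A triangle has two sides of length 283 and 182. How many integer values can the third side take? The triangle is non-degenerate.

The triangle inequality gives |283 − 182| < c < 283 + 182, i.e. 101 < c < 465.
So c can be any integer from 102 to 464: 363 values.

363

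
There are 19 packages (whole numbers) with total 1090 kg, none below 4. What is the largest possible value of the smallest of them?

If every one of the 19 were at least 58, the total would be at least 19 × 58 = 1102 > 1090.
Taking 12 copies of 57 and 7 copies of 58 gives exactly 1090, so 57 is attained.

57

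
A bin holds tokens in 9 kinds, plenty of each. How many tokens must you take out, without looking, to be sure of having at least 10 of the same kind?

82

You could draw 9 of every kind without reaching 10 of any — 81 in all.
One more forces 10 of some kind, so 81 + 1 = 82.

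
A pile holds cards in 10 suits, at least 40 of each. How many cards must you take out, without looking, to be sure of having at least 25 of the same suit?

You could draw 24 of every suit without reaching 25 of any — 240 in all.
One more forces 25 of some suit, so 240 + 1 = 241.

241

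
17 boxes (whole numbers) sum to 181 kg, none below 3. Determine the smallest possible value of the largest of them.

If every one of the 17 were at most 10, the total would be at most 17 × 10 = 170 < 181.
Taking 6 copies of 10 and 11 copies of 11 gives exactly 181, so 11 is attained.

11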